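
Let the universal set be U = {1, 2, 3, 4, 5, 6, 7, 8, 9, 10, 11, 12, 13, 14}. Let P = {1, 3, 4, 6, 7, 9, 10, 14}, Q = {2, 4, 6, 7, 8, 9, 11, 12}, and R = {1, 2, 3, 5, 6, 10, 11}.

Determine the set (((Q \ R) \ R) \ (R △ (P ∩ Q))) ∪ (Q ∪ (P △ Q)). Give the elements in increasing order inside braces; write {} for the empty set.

Q \ R = {4, 7, 8, 9, 12}
(Q \ R) \ R = {4, 7, 8, 9, 12}
P ∩ Q = {4, 6, 7, 9}
R △ (P ∩ Q) = {1, 2, 3, 4, 5, 7, 9, 10, 11}
((Q \ R) \ R) \ (R △ (P ∩ Q)) = {8, 12}
P △ Q = {1, 2, 3, 8, 10, 11, 12, 14}
Q ∪ (P △ Q) = {1, 2, 3, 4, 6, 7, 8, 9, 10, 11, 12, 14}
(((Q \ R) \ R) \ (R △ (P ∩ Q))) ∪ (Q ∪ (P △ Q)) = {1, 2, 3, 4, 6, 7, 8, 9, 10, 11, 12, 14}

{1, 2, 3, 4, 6, 7, 8, 9, 10, 11, 12, 14}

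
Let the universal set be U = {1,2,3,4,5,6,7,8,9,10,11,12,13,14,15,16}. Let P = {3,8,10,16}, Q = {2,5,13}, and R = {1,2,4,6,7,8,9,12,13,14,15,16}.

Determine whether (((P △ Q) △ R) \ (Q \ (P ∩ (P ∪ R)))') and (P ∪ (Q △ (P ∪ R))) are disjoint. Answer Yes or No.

No

P △ Q = {2,3,5,8,10,13,16}
(P △ Q) △ R = {1,3,4,5,6,7,9,10,12,14,15}
P ∪ R = {1,2,3,4,6,7,8,9,10,12,13,14,15,16}
P ∩ (P ∪ R) = {3,8,10,16}
Q \ (P ∩ (P ∪ R)) = {2,5,13}
(Q \ (P ∩ (P ∪ R)))' = {1,3,4,6,7,8,9,10,11,12,14,15,16}
((P △ Q) △ R) \ (Q \ (P ∩ (P ∪ R)))' = {5}
Q △ (P ∪ R) = {1,3,4,5,6,7,8,9,10,12,14,15,16}
P ∪ (Q △ (P ∪ R)) = {1,3,4,5,6,7,8,9,10,12,14,15,16}
5 lies in both, so they are not disjoint.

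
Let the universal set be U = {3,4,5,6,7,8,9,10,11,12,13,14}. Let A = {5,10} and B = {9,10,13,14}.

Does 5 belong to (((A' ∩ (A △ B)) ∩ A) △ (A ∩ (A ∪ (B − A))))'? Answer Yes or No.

No

5 ∈ A, so 5 ∉ A'
5 ∈ A and 5 ∉ B, so 5 ∈ A △ B
5 ∉ A' and 5 ∈ (A △ B), so 5 ∉ A' ∩ (A △ B)
5 ∉ (A' ∩ (A △ B)) and 5 ∈ A, so 5 ∉ (A' ∩ (A △ B)) ∩ A
5 ∉ B and 5 ∈ A, so 5 ∉ B − A
5 ∈ A and 5 ∉ (B − A), so 5 ∈ A ∪ (B − A)
5 ∈ A and 5 ∈ (A ∪ (B − A)), so 5 ∈ A ∩ (A ∪ (B − A))
5 ∉ ((A' ∩ (A △ B)) ∩ A) and 5 ∈ (A ∩ (A ∪ (B − A))), so 5 ∈ ((A' ∩ (A △ B)) ∩ A) △ (A ∩ (A ∪ (B − A)))
5 ∉ (((A' ∩ (A △ B)) ∩ A) △ (A ∩ (A ∪ (B − A))))' since 5 ∈ (((A' ∩ (A △ B)) ∩ A) △ (A ∩ (A ∪ (B − A))))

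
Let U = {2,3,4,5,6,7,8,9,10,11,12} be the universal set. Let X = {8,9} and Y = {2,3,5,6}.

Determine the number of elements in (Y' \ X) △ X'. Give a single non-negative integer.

4

Y' = {4,7,8,9,10,11,12}
Y' \ X = {4,7,10,11,12}
X' = {2,3,4,5,6,7,10,11,12}
(Y' \ X) △ X' = {2,3,5,6}
|(Y' \ X) △ X'| = 4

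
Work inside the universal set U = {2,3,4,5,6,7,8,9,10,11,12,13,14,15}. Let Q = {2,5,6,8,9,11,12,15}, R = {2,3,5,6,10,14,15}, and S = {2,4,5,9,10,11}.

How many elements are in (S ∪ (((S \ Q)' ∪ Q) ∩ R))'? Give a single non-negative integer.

4

S \ Q = {4,10}
(S \ Q)' = {2,3,5,6,7,8,9,11,12,13,14,15}
(S \ Q)' ∪ Q = {2,3,5,6,7,8,9,11,12,13,14,15}
((S \ Q)' ∪ Q) ∩ R = {2,3,5,6,14,15}
S ∪ (((S \ Q)' ∪ Q) ∩ R) = {2,3,4,5,6,9,10,11,14,15}
(S ∪ (((S \ Q)' ∪ Q) ∩ R))' = {7,8,12,13}
|(S ∪ (((S \ Q)' ∪ Q) ∩ R))'| = 4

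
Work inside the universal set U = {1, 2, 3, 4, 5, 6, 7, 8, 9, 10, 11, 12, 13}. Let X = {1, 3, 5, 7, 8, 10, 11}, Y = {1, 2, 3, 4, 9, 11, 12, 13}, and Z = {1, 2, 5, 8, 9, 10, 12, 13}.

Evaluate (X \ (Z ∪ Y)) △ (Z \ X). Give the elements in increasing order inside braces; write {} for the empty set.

{2, 7, 9, 12, 13}

Z ∪ Y = {1, 2, 3, 4, 5, 8, 9, 10, 11, 12, 13}
X \ (Z ∪ Y) = {7}
Z \ X = {2, 9, 12, 13}
(X \ (Z ∪ Y)) △ (Z \ X) = {2, 7, 9, 12, 13}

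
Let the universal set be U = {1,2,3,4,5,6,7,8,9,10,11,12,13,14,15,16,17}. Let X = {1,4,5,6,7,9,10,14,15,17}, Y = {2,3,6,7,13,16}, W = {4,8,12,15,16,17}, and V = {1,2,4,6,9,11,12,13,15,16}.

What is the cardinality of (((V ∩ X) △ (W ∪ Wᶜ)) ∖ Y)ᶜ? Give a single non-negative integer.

10

V ∩ X = {1,4,6,9,15}
Wᶜ = {1,2,3,5,6,7,9,10,11,13,14}
W ∪ Wᶜ = {1,2,3,4,5,6,7,8,9,10,11,12,13,14,15,16,17}
(V ∩ X) △ (W ∪ Wᶜ) = {2,3,5,7,8,10,11,12,13,14,16,17}
((V ∩ X) △ (W ∪ Wᶜ)) ∖ Y = {5,8,10,11,12,14,17}
(((V ∩ X) △ (W ∪ Wᶜ)) ∖ Y)ᶜ = {1,2,3,4,6,7,9,13,15,16}
|(((V ∩ X) △ (W ∪ Wᶜ)) ∖ Y)ᶜ| = 10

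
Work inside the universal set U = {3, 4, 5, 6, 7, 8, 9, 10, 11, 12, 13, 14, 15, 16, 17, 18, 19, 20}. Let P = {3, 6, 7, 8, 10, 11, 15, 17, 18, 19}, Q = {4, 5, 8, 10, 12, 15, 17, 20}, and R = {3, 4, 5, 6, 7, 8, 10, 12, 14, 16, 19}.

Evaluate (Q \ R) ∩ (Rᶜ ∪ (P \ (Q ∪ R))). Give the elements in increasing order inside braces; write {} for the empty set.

Q \ R = {15, 17, 20}
Rᶜ = {9, 11, 13, 15, 17, 18, 20}
Q ∪ R = {3, 4, 5, 6, 7, 8, 10, 12, 14, 15, 16, 17, 19, 20}
P \ (Q ∪ R) = {11, 18}
Rᶜ ∪ (P \ (Q ∪ R)) = {9, 11, 13, 15, 17, 18, 20}
(Q \ R) ∩ (Rᶜ ∪ (P \ (Q ∪ R))) = {15, 17, 20}

{15, 17, 20}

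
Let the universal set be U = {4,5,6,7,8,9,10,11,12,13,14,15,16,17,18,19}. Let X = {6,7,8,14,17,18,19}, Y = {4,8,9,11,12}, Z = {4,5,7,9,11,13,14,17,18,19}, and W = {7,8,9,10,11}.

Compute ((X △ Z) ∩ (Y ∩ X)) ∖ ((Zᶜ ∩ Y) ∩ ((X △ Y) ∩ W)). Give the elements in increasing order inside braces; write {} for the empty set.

X △ Z = {4,5,6,8,9,11,13}
Y ∩ X = {8}
(X △ Z) ∩ (Y ∩ X) = {8}
Zᶜ = {6,8,10,12,15,16}
Zᶜ ∩ Y = {8,12}
X △ Y = {4,6,7,9,11,12,14,17,18,19}
(X △ Y) ∩ W = {7,9,11}
(Zᶜ ∩ Y) ∩ ((X △ Y) ∩ W) = {}
((X △ Z) ∩ (Y ∩ X)) ∖ ((Zᶜ ∩ Y) ∩ ((X △ Y) ∩ W)) = {8}

{8}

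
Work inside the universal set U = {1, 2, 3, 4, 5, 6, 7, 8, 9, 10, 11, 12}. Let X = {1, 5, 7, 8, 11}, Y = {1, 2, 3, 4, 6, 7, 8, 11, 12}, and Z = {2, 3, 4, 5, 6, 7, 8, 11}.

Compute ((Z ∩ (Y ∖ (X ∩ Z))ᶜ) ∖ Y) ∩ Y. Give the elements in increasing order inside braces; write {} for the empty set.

{}

X ∩ Z = {5, 7, 8, 11}
Y ∖ (X ∩ Z) = {1, 2, 3, 4, 6, 12}
(Y ∖ (X ∩ Z))ᶜ = {5, 7, 8, 9, 10, 11}
Z ∩ (Y ∖ (X ∩ Z))ᶜ = {5, 7, 8, 11}
(Z ∩ (Y ∖ (X ∩ Z))ᶜ) ∖ Y = {5}
((Z ∩ (Y ∖ (X ∩ Z))ᶜ) ∖ Y) ∩ Y = {}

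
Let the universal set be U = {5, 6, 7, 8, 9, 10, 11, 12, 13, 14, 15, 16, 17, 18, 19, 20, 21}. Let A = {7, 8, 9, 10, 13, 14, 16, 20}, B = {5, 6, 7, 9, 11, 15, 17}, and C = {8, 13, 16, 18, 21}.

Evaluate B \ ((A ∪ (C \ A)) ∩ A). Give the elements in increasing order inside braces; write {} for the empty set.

C \ A = {18, 21}
A ∪ (C \ A) = {7, 8, 9, 10, 13, 14, 16, 18, 20, 21}
(A ∪ (C \ A)) ∩ A = {7, 8, 9, 10, 13, 14, 16, 20}
B \ ((A ∪ (C \ A)) ∩ A) = {5, 6, 11, 15, 17}

{5, 6, 11, 15, 17}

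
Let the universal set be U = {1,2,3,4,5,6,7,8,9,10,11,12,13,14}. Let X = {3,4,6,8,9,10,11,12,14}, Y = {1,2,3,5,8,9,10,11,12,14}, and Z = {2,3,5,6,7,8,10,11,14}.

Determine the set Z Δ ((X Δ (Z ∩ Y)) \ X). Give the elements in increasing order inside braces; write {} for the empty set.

{3,6,7,8,10,11,14}

Z ∩ Y = {2,3,5,8,10,11,14}
X Δ (Z ∩ Y) = {2,4,5,6,9,12}
(X Δ (Z ∩ Y)) \ X = {2,5}
Z Δ ((X Δ (Z ∩ Y)) \ X) = {3,6,7,8,10,11,14}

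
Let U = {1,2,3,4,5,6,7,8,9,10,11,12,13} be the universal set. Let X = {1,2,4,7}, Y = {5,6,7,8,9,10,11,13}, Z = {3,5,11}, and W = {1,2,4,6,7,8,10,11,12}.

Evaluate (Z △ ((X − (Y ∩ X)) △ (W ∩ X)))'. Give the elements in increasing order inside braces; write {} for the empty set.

Y ∩ X = {7}
X − (Y ∩ X) = {1,2,4}
W ∩ X = {1,2,4,7}
(X − (Y ∩ X)) △ (W ∩ X) = {7}
Z △ ((X − (Y ∩ X)) △ (W ∩ X)) = {3,5,7,11}
(Z △ ((X − (Y ∩ X)) △ (W ∩ X)))' = {1,2,4,6,8,9,10,12,13}

{1,2,4,6,8,9,10,12,13}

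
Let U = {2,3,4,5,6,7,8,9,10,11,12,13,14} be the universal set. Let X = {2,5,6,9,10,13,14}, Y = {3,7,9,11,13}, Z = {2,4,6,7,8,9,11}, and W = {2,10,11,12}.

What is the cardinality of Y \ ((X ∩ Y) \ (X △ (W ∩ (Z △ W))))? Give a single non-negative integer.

X ∩ Y = {9,13}
Z △ W = {4,6,7,8,9,10,12}
W ∩ (Z △ W) = {10,12}
X △ (W ∩ (Z △ W)) = {2,5,6,9,12,13,14}
(X ∩ Y) \ (X △ (W ∩ (Z △ W))) = {}
Y \ ((X ∩ Y) \ (X △ (W ∩ (Z △ W)))) = {3,7,9,11,13}
|Y \ ((X ∩ Y) \ (X △ (W ∩ (Z △ W))))| = 5

5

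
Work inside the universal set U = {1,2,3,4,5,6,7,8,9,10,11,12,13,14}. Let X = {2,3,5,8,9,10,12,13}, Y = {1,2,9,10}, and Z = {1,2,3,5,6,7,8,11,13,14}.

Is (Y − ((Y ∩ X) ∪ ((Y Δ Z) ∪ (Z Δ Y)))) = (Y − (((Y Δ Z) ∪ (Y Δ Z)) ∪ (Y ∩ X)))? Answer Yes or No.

Y ∩ X = {2,9,10}
Y Δ Z = {3,5,6,7,8,9,10,11,13,14}
Z Δ Y = {3,5,6,7,8,9,10,11,13,14}
(Y Δ Z) ∪ (Z Δ Y) = {3,5,6,7,8,9,10,11,13,14}
(Y ∩ X) ∪ ((Y Δ Z) ∪ (Z Δ Y)) = {2,3,5,6,7,8,9,10,11,13,14}
Y − ((Y ∩ X) ∪ ((Y Δ Z) ∪ (Z Δ Y))) = {1}
(Y Δ Z) ∪ (Y Δ Z) = {3,5,6,7,8,9,10,11,13,14}
((Y Δ Z) ∪ (Y Δ Z)) ∪ (Y ∩ X) = {2,3,5,6,7,8,9,10,11,13,14}
Y − (((Y Δ Z) ∪ (Y Δ Z)) ∪ (Y ∩ X)) = {1}
Both equal {1}, so Y − ((Y ∩ X) ∪ ((Y Δ Z) ∪ (Z Δ Y))) = Y − (((Y Δ Z) ∪ (Y Δ Z)) ∪ (Y ∩ X)).

Yes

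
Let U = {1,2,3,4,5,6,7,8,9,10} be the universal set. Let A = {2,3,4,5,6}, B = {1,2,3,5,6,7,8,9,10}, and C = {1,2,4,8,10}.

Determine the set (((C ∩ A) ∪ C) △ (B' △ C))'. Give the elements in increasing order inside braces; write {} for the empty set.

C ∩ A = {2,4}
(C ∩ A) ∪ C = {1,2,4,8,10}
B' = {4}
B' △ C = {1,2,8,10}
((C ∩ A) ∪ C) △ (B' △ C) = {4}
(((C ∩ A) ∪ C) △ (B' △ C))' = {1,2,3,5,6,7,8,9,10}

{1,2,3,5,6,7,8,9,10}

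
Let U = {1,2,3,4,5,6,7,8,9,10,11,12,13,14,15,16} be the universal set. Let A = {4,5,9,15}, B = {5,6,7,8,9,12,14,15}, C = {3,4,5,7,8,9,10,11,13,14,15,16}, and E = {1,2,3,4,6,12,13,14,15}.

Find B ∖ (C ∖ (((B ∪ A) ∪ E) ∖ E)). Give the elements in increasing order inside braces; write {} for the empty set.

{5,6,7,8,9,12}

B ∪ A = {4,5,6,7,8,9,12,14,15}
(B ∪ A) ∪ E = {1,2,3,4,5,6,7,8,9,12,13,14,15}
((B ∪ A) ∪ E) ∖ E = {5,7,8,9}
C ∖ (((B ∪ A) ∪ E) ∖ E) = {3,4,10,11,13,14,15,16}
B ∖ (C ∖ (((B ∪ A) ∪ E) ∖ E)) = {5,6,7,8,9,12}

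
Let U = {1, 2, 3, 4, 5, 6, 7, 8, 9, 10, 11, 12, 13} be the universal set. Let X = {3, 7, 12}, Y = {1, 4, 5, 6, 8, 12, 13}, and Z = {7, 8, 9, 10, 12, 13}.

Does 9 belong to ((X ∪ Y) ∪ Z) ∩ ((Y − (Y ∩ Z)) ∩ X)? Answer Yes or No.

9 ∉ X and 9 ∉ Y, so 9 ∉ X ∪ Y
9 ∉ (X ∪ Y) and 9 ∈ Z, so 9 ∈ (X ∪ Y) ∪ Z
9 ∉ Y and 9 ∈ Z, so 9 ∉ Y ∩ Z
9 ∉ Y and 9 ∉ (Y ∩ Z), so 9 ∉ Y − (Y ∩ Z)
9 ∉ (Y − (Y ∩ Z)) and 9 ∉ X, so 9 ∉ (Y − (Y ∩ Z)) ∩ X
9 ∈ ((X ∪ Y) ∪ Z) and 9 ∉ ((Y − (Y ∩ Z)) ∩ X), so 9 ∉ ((X ∪ Y) ∪ Z) ∩ ((Y − (Y ∩ Z)) ∩ X)

No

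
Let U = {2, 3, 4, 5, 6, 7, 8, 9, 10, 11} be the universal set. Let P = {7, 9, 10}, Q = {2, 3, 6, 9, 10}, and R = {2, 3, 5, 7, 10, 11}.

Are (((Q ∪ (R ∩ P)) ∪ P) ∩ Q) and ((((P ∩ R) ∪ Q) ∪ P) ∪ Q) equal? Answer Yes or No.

R ∩ P = {7, 10}
Q ∪ (R ∩ P) = {2, 3, 6, 7, 9, 10}
(Q ∪ (R ∩ P)) ∪ P = {2, 3, 6, 7, 9, 10}
((Q ∪ (R ∩ P)) ∪ P) ∩ Q = {2, 3, 6, 9, 10}
P ∩ R = {7, 10}
(P ∩ R) ∪ Q = {2, 3, 6, 7, 9, 10}
((P ∩ R) ∪ Q) ∪ P = {2, 3, 6, 7, 9, 10}
(((P ∩ R) ∪ Q) ∪ P) ∪ Q = {2, 3, 6, 7, 9, 10}
7 ∈ (((P ∩ R) ∪ Q) ∪ P) ∪ Q but 7 ∉ ((Q ∪ (R ∩ P)) ∪ P) ∩ Q, so they differ.

No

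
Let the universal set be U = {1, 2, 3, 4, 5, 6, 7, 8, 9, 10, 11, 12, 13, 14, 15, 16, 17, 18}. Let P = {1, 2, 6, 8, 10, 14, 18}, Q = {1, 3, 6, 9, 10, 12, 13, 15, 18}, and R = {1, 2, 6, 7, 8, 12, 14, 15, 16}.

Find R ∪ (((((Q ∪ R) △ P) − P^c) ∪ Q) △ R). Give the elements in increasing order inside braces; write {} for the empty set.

{1, 2, 3, 6, 7, 8, 9, 10, 12, 13, 14, 15, 16, 18}

Q ∪ R = {1, 2, 3, 6, 7, 8, 9, 10, 12, 13, 14, 15, 16, 18}
(Q ∪ R) △ P = {3, 7, 9, 12, 13, 15, 16}
P^c = {3, 4, 5, 7, 9, 11, 12, 13, 15, 16, 17}
((Q ∪ R) △ P) − P^c = {}
(((Q ∪ R) △ P) − P^c) ∪ Q = {1, 3, 6, 9, 10, 12, 13, 15, 18}
((((Q ∪ R) △ P) − P^c) ∪ Q) △ R = {2, 3, 7, 8, 9, 10, 13, 14, 16, 18}
R ∪ (((((Q ∪ R) △ P) − P^c) ∪ Q) △ R) = {1, 2, 3, 6, 7, 8, 9, 10, 12, 13, 14, 15, 16, 18}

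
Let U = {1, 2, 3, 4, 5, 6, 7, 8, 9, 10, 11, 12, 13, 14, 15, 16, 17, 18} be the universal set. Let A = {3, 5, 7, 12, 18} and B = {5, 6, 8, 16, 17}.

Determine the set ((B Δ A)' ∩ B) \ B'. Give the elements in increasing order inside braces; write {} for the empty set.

{5}

B Δ A = {3, 6, 7, 8, 12, 16, 17, 18}
(B Δ A)' = {1, 2, 4, 5, 9, 10, 11, 13, 14, 15}
(B Δ A)' ∩ B = {5}
B' = {1, 2, 3, 4, 7, 9, 10, 11, 12, 13, 14, 15, 18}
((B Δ A)' ∩ B) \ B' = {5}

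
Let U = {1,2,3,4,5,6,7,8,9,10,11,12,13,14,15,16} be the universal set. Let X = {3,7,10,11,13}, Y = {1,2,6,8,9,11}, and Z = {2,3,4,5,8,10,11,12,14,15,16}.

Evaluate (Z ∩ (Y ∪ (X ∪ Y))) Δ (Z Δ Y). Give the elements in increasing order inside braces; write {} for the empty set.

X ∪ Y = {1,2,3,6,7,8,9,10,11,13}
Y ∪ (X ∪ Y) = {1,2,3,6,7,8,9,10,11,13}
Z ∩ (Y ∪ (X ∪ Y)) = {2,3,8,10,11}
Z Δ Y = {1,3,4,5,6,9,10,12,14,15,16}
(Z ∩ (Y ∪ (X ∪ Y))) Δ (Z Δ Y) = {1,2,4,5,6,8,9,11,12,14,15,16}

{1,2,4,5,6,8,9,11,12,14,15,16}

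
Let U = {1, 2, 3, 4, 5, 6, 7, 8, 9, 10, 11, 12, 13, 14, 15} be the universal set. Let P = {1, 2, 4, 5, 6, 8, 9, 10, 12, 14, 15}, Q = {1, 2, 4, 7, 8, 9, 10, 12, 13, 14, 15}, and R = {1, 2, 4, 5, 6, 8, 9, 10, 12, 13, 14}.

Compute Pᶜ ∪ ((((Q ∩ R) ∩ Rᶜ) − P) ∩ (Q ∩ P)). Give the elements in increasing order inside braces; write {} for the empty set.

Pᶜ = {3, 7, 11, 13}
Q ∩ R = {1, 2, 4, 8, 9, 10, 12, 13, 14}
Rᶜ = {3, 7, 11, 15}
(Q ∩ R) ∩ Rᶜ = {}
((Q ∩ R) ∩ Rᶜ) − P = {}
Q ∩ P = {1, 2, 4, 8, 9, 10, 12, 14, 15}
(((Q ∩ R) ∩ Rᶜ) − P) ∩ (Q ∩ P) = {}
Pᶜ ∪ ((((Q ∩ R) ∩ Rᶜ) − P) ∩ (Q ∩ P)) = {3, 7, 11, 13}

{3, 7, 11, 13}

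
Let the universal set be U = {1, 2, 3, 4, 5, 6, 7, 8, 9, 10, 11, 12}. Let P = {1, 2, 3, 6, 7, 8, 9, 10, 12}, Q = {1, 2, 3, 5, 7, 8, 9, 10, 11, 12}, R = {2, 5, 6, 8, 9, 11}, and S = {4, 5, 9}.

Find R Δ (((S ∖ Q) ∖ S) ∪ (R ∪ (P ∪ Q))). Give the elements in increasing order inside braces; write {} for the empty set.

S ∖ Q = {4}
(S ∖ Q) ∖ S = {}
P ∪ Q = {1, 2, 3, 5, 6, 7, 8, 9, 10, 11, 12}
R ∪ (P ∪ Q) = {1, 2, 3, 5, 6, 7, 8, 9, 10, 11, 12}
((S ∖ Q) ∖ S) ∪ (R ∪ (P ∪ Q)) = {1, 2, 3, 5, 6, 7, 8, 9, 10, 11, 12}
R Δ (((S ∖ Q) ∖ S) ∪ (R ∪ (P ∪ Q))) = {1, 3, 7, 10, 12}

{1, 3, 7, 10, 12}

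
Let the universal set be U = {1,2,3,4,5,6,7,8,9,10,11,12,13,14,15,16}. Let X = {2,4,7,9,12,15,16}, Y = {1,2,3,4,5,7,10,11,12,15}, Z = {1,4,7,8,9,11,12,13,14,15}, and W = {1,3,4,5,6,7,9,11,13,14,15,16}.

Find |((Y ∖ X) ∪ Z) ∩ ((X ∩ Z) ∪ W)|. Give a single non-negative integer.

11

Y ∖ X = {1,3,5,10,11}
(Y ∖ X) ∪ Z = {1,3,4,5,7,8,9,10,11,12,13,14,15}
X ∩ Z = {4,7,9,12,15}
(X ∩ Z) ∪ W = {1,3,4,5,6,7,9,11,12,13,14,15,16}
((Y ∖ X) ∪ Z) ∩ ((X ∩ Z) ∪ W) = {1,3,4,5,7,9,11,12,13,14,15}
|((Y ∖ X) ∪ Z) ∩ ((X ∩ Z) ∪ W)| = 11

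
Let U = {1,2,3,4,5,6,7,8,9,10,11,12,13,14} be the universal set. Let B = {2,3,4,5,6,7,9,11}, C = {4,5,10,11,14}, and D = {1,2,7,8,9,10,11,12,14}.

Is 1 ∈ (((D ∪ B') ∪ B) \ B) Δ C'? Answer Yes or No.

1 ∉ B, so 1 ∈ B'
1 ∈ D and 1 ∈ B', so 1 ∈ D ∪ B'
1 ∈ (D ∪ B') and 1 ∉ B, so 1 ∈ (D ∪ B') ∪ B
1 ∈ ((D ∪ B') ∪ B) and 1 ∉ B, so 1 ∈ ((D ∪ B') ∪ B) \ B
1 ∉ C, so 1 ∈ C'
1 ∈ (((D ∪ B') ∪ B) \ B) and 1 ∈ C', so 1 ∉ (((D ∪ B') ∪ B) \ B) Δ C'

No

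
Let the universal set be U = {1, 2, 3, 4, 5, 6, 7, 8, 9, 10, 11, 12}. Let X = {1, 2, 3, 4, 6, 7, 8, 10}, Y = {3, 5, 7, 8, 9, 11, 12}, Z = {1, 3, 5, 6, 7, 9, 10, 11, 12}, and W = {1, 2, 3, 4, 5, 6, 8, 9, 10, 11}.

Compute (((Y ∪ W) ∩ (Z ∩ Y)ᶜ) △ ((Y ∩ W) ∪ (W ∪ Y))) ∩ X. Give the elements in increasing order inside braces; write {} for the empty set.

{3, 7}

Y ∪ W = {1, 2, 3, 4, 5, 6, 7, 8, 9, 10, 11, 12}
Z ∩ Y = {3, 5, 7, 9, 11, 12}
(Z ∩ Y)ᶜ = {1, 2, 4, 6, 8, 10}
(Y ∪ W) ∩ (Z ∩ Y)ᶜ = {1, 2, 4, 6, 8, 10}
Y ∩ W = {3, 5, 8, 9, 11}
W ∪ Y = {1, 2, 3, 4, 5, 6, 7, 8, 9, 10, 11, 12}
(Y ∩ W) ∪ (W ∪ Y) = {1, 2, 3, 4, 5, 6, 7, 8, 9, 10, 11, 12}
((Y ∪ W) ∩ (Z ∩ Y)ᶜ) △ ((Y ∩ W) ∪ (W ∪ Y)) = {3, 5, 7, 9, 11, 12}
(((Y ∪ W) ∩ (Z ∩ Y)ᶜ) △ ((Y ∩ W) ∪ (W ∪ Y))) ∩ X = {3, 7}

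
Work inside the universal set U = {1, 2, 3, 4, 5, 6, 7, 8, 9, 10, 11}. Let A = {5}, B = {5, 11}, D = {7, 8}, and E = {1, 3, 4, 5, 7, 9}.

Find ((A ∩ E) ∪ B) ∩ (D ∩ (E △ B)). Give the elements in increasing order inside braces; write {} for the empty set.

{}

A ∩ E = {5}
(A ∩ E) ∪ B = {5, 11}
E △ B = {1, 3, 4, 7, 9, 11}
D ∩ (E △ B) = {7}
((A ∩ E) ∪ B) ∩ (D ∩ (E △ B)) = {}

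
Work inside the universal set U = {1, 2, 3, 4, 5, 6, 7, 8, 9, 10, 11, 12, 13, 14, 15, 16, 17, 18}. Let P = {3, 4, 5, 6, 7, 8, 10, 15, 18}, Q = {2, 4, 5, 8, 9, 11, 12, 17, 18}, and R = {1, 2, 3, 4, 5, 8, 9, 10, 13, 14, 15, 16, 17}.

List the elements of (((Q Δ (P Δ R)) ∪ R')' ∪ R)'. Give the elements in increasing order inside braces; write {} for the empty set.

{6, 7, 11, 12, 18}

P Δ R = {1, 2, 6, 7, 9, 13, 14, 16, 17, 18}
Q Δ (P Δ R) = {1, 4, 5, 6, 7, 8, 11, 12, 13, 14, 16}
R' = {6, 7, 11, 12, 18}
(Q Δ (P Δ R)) ∪ R' = {1, 4, 5, 6, 7, 8, 11, 12, 13, 14, 16, 18}
((Q Δ (P Δ R)) ∪ R')' = {2, 3, 9, 10, 15, 17}
((Q Δ (P Δ R)) ∪ R')' ∪ R = {1, 2, 3, 4, 5, 8, 9, 10, 13, 14, 15, 16, 17}
(((Q Δ (P Δ R)) ∪ R')' ∪ R)' = {6, 7, 11, 12, 18}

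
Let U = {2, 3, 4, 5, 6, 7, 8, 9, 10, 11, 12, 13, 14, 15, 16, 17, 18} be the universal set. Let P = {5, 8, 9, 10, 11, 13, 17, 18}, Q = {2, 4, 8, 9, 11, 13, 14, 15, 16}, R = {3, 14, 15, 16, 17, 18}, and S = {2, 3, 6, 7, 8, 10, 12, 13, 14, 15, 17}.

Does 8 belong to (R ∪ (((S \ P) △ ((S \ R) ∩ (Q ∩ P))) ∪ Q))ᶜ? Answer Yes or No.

8 ∈ S and 8 ∈ P, so 8 ∉ S \ P
8 ∈ S and 8 ∉ R, so 8 ∈ S \ R
8 ∈ Q and 8 ∈ P, so 8 ∈ Q ∩ P
8 ∈ (S \ R) and 8 ∈ (Q ∩ P), so 8 ∈ (S \ R) ∩ (Q ∩ P)
8 ∉ (S \ P) and 8 ∈ ((S \ R) ∩ (Q ∩ P)), so 8 ∈ (S \ P) △ ((S \ R) ∩ (Q ∩ P))
8 ∈ ((S \ P) △ ((S \ R) ∩ (Q ∩ P))) and 8 ∈ Q, so 8 ∈ ((S \ P) △ ((S \ R) ∩ (Q ∩ P))) ∪ Q
8 ∉ R and 8 ∈ (((S \ P) △ ((S \ R) ∩ (Q ∩ P))) ∪ Q), so 8 ∈ R ∪ (((S \ P) △ ((S \ R) ∩ (Q ∩ P))) ∪ Q)
8 ∉ (R ∪ (((S \ P) △ ((S \ R) ∩ (Q ∩ P))) ∪ Q))ᶜ since 8 ∈ (R ∪ (((S \ P) △ ((S \ R) ∩ (Q ∩ P))) ∪ Q))

No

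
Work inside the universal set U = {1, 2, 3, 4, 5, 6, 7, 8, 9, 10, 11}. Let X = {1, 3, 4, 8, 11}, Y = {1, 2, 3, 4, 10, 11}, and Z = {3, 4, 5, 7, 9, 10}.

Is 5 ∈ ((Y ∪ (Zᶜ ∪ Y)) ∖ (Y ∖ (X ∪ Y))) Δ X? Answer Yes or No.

No

5 ∈ Z, so 5 ∉ Zᶜ
5 ∉ Zᶜ and 5 ∉ Y, so 5 ∉ Zᶜ ∪ Y
5 ∉ Y and 5 ∉ (Zᶜ ∪ Y), so 5 ∉ Y ∪ (Zᶜ ∪ Y)
5 ∉ X and 5 ∉ Y, so 5 ∉ X ∪ Y
5 ∉ Y and 5 ∉ (X ∪ Y), so 5 ∉ Y ∖ (X ∪ Y)
5 ∉ (Y ∪ (Zᶜ ∪ Y)) and 5 ∉ (Y ∖ (X ∪ Y)), so 5 ∉ (Y ∪ (Zᶜ ∪ Y)) ∖ (Y ∖ (X ∪ Y))
5 ∉ ((Y ∪ (Zᶜ ∪ Y)) ∖ (Y ∖ (X ∪ Y))) and 5 ∉ X, so 5 ∉ ((Y ∪ (Zᶜ ∪ Y)) ∖ (Y ∖ (X ∪ Y))) Δ X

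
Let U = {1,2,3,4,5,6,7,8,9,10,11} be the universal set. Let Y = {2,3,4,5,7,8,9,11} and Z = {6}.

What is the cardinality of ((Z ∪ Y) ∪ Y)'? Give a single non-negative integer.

2

Z ∪ Y = {2,3,4,5,6,7,8,9,11}
(Z ∪ Y) ∪ Y = {2,3,4,5,6,7,8,9,11}
((Z ∪ Y) ∪ Y)' = {1,10}
|((Z ∪ Y) ∪ Y)'| = 2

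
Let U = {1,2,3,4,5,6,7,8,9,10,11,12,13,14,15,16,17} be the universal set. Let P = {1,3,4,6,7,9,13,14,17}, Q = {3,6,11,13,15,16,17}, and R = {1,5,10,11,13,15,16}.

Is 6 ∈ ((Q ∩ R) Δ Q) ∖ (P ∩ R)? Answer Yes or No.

Yes

6 ∈ Q and 6 ∉ R, so 6 ∉ Q ∩ R
6 ∉ (Q ∩ R) and 6 ∈ Q, so 6 ∈ (Q ∩ R) Δ Q
6 ∈ P and 6 ∉ R, so 6 ∉ P ∩ R
6 ∈ ((Q ∩ R) Δ Q) and 6 ∉ (P ∩ R), so 6 ∈ ((Q ∩ R) Δ Q) ∖ (P ∩ R)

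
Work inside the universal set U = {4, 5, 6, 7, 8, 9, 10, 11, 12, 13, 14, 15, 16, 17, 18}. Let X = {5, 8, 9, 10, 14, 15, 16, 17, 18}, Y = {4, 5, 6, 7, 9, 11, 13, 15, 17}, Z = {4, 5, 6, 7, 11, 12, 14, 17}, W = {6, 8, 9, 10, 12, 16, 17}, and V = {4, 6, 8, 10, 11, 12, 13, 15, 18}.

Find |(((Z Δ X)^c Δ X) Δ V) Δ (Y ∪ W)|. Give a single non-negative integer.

Z Δ X = {4, 6, 7, 8, 9, 10, 11, 12, 15, 16, 18}
(Z Δ X)^c = {5, 13, 14, 17}
(Z Δ X)^c Δ X = {8, 9, 10, 13, 15, 16, 18}
((Z Δ X)^c Δ X) Δ V = {4, 6, 9, 11, 12, 16}
Y ∪ W = {4, 5, 6, 7, 8, 9, 10, 11, 12, 13, 15, 16, 17}
(((Z Δ X)^c Δ X) Δ V) Δ (Y ∪ W) = {5, 7, 8, 10, 13, 15, 17}
|(((Z Δ X)^c Δ X) Δ V) Δ (Y ∪ W)| = 7

7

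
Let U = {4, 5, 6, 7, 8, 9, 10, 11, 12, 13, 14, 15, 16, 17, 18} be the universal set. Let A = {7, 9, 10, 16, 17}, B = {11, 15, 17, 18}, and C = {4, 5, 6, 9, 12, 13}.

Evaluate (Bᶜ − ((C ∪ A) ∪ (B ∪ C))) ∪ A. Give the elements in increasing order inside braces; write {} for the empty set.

{7, 8, 9, 10, 14, 16, 17}

Bᶜ = {4, 5, 6, 7, 8, 9, 10, 12, 13, 14, 16}
C ∪ A = {4, 5, 6, 7, 9, 10, 12, 13, 16, 17}
B ∪ C = {4, 5, 6, 9, 11, 12, 13, 15, 17, 18}
(C ∪ A) ∪ (B ∪ C) = {4, 5, 6, 7, 9, 10, 11, 12, 13, 15, 16, 17, 18}
Bᶜ − ((C ∪ A) ∪ (B ∪ C)) = {8, 14}
(Bᶜ − ((C ∪ A) ∪ (B ∪ C))) ∪ A = {7, 8, 9, 10, 14, 16, 17}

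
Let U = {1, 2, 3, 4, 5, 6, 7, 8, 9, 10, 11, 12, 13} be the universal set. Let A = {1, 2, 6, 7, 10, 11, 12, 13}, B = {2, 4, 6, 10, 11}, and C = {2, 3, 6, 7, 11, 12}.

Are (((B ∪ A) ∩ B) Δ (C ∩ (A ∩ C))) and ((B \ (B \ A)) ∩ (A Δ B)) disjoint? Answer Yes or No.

Yes

B ∪ A = {1, 2, 4, 6, 7, 10, 11, 12, 13}
(B ∪ A) ∩ B = {2, 4, 6, 10, 11}
A ∩ C = {2, 6, 7, 11, 12}
C ∩ (A ∩ C) = {2, 6, 7, 11, 12}
((B ∪ A) ∩ B) Δ (C ∩ (A ∩ C)) = {4, 7, 10, 12}
B \ A = {4}
B \ (B \ A) = {2, 6, 10, 11}
A Δ B = {1, 4, 7, 12, 13}
(B \ (B \ A)) ∩ (A Δ B) = {}
{4, 7, 10, 12} and {} share no elements.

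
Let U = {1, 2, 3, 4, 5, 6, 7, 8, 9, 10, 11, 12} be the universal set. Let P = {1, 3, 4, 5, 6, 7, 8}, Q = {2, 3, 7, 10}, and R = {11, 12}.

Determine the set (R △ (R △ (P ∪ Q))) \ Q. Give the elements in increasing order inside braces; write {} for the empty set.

{1, 4, 5, 6, 8}

P ∪ Q = {1, 2, 3, 4, 5, 6, 7, 8, 10}
R △ (P ∪ Q) = {1, 2, 3, 4, 5, 6, 7, 8, 10, 11, 12}
R △ (R △ (P ∪ Q)) = {1, 2, 3, 4, 5, 6, 7, 8, 10}
(R △ (R △ (P ∪ Q))) \ Q = {1, 4, 5, 6, 8}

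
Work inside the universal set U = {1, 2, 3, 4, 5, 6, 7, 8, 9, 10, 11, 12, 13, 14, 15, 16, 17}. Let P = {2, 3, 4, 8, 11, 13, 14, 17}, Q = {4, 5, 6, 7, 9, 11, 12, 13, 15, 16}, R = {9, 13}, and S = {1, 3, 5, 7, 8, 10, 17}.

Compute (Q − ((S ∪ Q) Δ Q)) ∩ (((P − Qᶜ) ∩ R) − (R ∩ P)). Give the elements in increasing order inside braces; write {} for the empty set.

{}

S ∪ Q = {1, 3, 4, 5, 6, 7, 8, 9, 10, 11, 12, 13, 15, 16, 17}
(S ∪ Q) Δ Q = {1, 3, 8, 10, 17}
Q − ((S ∪ Q) Δ Q) = {4, 5, 6, 7, 9, 11, 12, 13, 15, 16}
Qᶜ = {1, 2, 3, 8, 10, 14, 17}
P − Qᶜ = {4, 11, 13}
(P − Qᶜ) ∩ R = {13}
R ∩ P = {13}
((P − Qᶜ) ∩ R) − (R ∩ P) = {}
(Q − ((S ∪ Q) Δ Q)) ∩ (((P − Qᶜ) ∩ R) − (R ∩ P)) = {}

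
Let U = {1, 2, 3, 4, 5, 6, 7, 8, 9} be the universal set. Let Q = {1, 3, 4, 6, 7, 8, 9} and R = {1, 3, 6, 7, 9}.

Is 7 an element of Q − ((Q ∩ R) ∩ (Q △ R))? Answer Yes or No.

Yes

7 ∈ Q and 7 ∈ R, so 7 ∈ Q ∩ R
7 ∈ Q and 7 ∈ R, so 7 ∉ Q △ R
7 ∈ (Q ∩ R) and 7 ∉ (Q △ R), so 7 ∉ (Q ∩ R) ∩ (Q △ R)
7 ∈ Q and 7 ∉ ((Q ∩ R) ∩ (Q △ R)), so 7 ∈ Q − ((Q ∩ R) ∩ (Q △ R))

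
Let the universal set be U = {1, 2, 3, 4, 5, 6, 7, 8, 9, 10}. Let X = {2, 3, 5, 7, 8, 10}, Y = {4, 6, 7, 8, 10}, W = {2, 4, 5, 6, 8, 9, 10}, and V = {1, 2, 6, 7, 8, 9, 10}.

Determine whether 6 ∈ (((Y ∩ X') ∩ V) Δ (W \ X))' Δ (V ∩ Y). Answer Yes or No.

6 ∉ X, so 6 ∈ X'
6 ∈ Y and 6 ∈ X', so 6 ∈ Y ∩ X'
6 ∈ (Y ∩ X') and 6 ∈ V, so 6 ∈ (Y ∩ X') ∩ V
6 ∈ W and 6 ∉ X, so 6 ∈ W \ X
6 ∈ ((Y ∩ X') ∩ V) and 6 ∈ (W \ X), so 6 ∉ ((Y ∩ X') ∩ V) Δ (W \ X)
6 ∈ (((Y ∩ X') ∩ V) Δ (W \ X))' since 6 ∉ (((Y ∩ X') ∩ V) Δ (W \ X))
6 ∈ V and 6 ∈ Y, so 6 ∈ V ∩ Y
6 ∈ (((Y ∩ X') ∩ V) Δ (W \ X))' and 6 ∈ (V ∩ Y), so 6 ∉ (((Y ∩ X') ∩ V) Δ (W \ X))' Δ (V ∩ Y)

No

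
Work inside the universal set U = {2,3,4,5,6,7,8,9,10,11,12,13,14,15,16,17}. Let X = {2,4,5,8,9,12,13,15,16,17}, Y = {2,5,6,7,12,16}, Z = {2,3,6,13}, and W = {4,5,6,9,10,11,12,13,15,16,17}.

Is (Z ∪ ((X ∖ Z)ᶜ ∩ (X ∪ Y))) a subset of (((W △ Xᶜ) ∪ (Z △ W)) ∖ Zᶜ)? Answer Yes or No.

X ∖ Z = {4,5,8,9,12,15,16,17}
(X ∖ Z)ᶜ = {2,3,6,7,10,11,13,14}
X ∪ Y = {2,4,5,6,7,8,9,12,13,15,16,17}
(X ∖ Z)ᶜ ∩ (X ∪ Y) = {2,6,7,13}
Z ∪ ((X ∖ Z)ᶜ ∩ (X ∪ Y)) = {2,3,6,7,13}
Xᶜ = {3,6,7,10,11,14}
W △ Xᶜ = {3,4,5,7,9,12,13,14,15,16,17}
Z △ W = {2,3,4,5,9,10,11,12,15,16,17}
(W △ Xᶜ) ∪ (Z △ W) = {2,3,4,5,7,9,10,11,12,13,14,15,16,17}
Zᶜ = {4,5,7,8,9,10,11,12,14,15,16,17}
((W △ Xᶜ) ∪ (Z △ W)) ∖ Zᶜ = {2,3,13}
6 ∈ Z ∪ ((X ∖ Z)ᶜ ∩ (X ∪ Y)) but 6 ∉ ((W △ Xᶜ) ∪ (Z △ W)) ∖ Zᶜ, so the inclusion fails.

No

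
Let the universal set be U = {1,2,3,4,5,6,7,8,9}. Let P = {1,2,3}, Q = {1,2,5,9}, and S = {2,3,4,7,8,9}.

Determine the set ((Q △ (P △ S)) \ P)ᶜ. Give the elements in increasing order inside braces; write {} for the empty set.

{1,2,3,6,9}

P △ S = {1,4,7,8,9}
Q △ (P △ S) = {2,4,5,7,8}
(Q △ (P △ S)) \ P = {4,5,7,8}
((Q △ (P △ S)) \ P)ᶜ = {1,2,3,6,9}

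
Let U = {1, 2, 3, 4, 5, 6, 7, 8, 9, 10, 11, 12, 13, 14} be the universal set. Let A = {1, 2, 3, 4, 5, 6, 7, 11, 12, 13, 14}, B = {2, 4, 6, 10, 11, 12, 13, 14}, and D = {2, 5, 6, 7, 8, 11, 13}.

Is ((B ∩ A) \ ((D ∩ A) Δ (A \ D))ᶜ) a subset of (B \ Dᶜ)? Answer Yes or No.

B ∩ A = {2, 4, 6, 11, 12, 13, 14}
D ∩ A = {2, 5, 6, 7, 11, 13}
A \ D = {1, 3, 4, 12, 14}
(D ∩ A) Δ (A \ D) = {1, 2, 3, 4, 5, 6, 7, 11, 12, 13, 14}
((D ∩ A) Δ (A \ D))ᶜ = {8, 9, 10}
(B ∩ A) \ ((D ∩ A) Δ (A \ D))ᶜ = {2, 4, 6, 11, 12, 13, 14}
Dᶜ = {1, 3, 4, 9, 10, 12, 14}
B \ Dᶜ = {2, 6, 11, 13}
4 ∈ (B ∩ A) \ ((D ∩ A) Δ (A \ D))ᶜ but 4 ∉ B \ Dᶜ, so the inclusion fails.

No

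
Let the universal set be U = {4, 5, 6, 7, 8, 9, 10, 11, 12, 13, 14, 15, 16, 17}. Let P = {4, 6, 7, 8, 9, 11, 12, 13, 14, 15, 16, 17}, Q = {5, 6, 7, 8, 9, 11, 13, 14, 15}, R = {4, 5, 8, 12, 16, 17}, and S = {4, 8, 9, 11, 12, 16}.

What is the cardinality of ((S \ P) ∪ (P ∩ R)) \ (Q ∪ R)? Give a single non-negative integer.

0

S \ P = {}
P ∩ R = {4, 8, 12, 16, 17}
(S \ P) ∪ (P ∩ R) = {4, 8, 12, 16, 17}
Q ∪ R = {4, 5, 6, 7, 8, 9, 11, 12, 13, 14, 15, 16, 17}
((S \ P) ∪ (P ∩ R)) \ (Q ∪ R) = {}
|((S \ P) ∪ (P ∩ R)) \ (Q ∪ R)| = 0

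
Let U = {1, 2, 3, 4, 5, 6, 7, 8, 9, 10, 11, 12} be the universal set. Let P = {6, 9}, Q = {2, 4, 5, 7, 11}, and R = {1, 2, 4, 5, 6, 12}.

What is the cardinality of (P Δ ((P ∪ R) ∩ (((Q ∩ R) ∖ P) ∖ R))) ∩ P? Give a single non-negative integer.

2

P ∪ R = {1, 2, 4, 5, 6, 9, 12}
Q ∩ R = {2, 4, 5}
(Q ∩ R) ∖ P = {2, 4, 5}
((Q ∩ R) ∖ P) ∖ R = {}
(P ∪ R) ∩ (((Q ∩ R) ∖ P) ∖ R) = {}
P Δ ((P ∪ R) ∩ (((Q ∩ R) ∖ P) ∖ R)) = {6, 9}
(P Δ ((P ∪ R) ∩ (((Q ∩ R) ∖ P) ∖ R))) ∩ P = {6, 9}
|(P Δ ((P ∪ R) ∩ (((Q ∩ R) ∖ P) ∖ R))) ∩ P| = 2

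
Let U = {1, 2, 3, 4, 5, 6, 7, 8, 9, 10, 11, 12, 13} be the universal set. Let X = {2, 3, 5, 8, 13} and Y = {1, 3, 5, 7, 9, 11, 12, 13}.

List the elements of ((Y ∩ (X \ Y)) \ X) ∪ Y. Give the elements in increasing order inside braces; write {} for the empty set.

X \ Y = {2, 8}
Y ∩ (X \ Y) = {}
(Y ∩ (X \ Y)) \ X = {}
((Y ∩ (X \ Y)) \ X) ∪ Y = {1, 3, 5, 7, 9, 11, 12, 13}

{1, 3, 5, 7, 9, 11, 12, 13}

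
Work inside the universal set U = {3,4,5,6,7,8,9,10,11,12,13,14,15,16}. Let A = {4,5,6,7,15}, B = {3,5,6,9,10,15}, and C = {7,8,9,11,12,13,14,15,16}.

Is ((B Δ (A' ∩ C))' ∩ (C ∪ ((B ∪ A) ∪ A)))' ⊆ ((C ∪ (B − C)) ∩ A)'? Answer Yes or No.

No

A' = {3,8,9,10,11,12,13,14,16}
A' ∩ C = {8,9,11,12,13,14,16}
B Δ (A' ∩ C) = {3,5,6,8,10,11,12,13,14,15,16}
(B Δ (A' ∩ C))' = {4,7,9}
B ∪ A = {3,4,5,6,7,9,10,15}
(B ∪ A) ∪ A = {3,4,5,6,7,9,10,15}
C ∪ ((B ∪ A) ∪ A) = {3,4,5,6,7,8,9,10,11,12,13,14,15,16}
(B Δ (A' ∩ C))' ∩ (C ∪ ((B ∪ A) ∪ A)) = {4,7,9}
((B Δ (A' ∩ C))' ∩ (C ∪ ((B ∪ A) ∪ A)))' = {3,5,6,8,10,11,12,13,14,15,16}
B − C = {3,5,6,10}
C ∪ (B − C) = {3,5,6,7,8,9,10,11,12,13,14,15,16}
(C ∪ (B − C)) ∩ A = {5,6,7,15}
((C ∪ (B − C)) ∩ A)' = {3,4,8,9,10,11,12,13,14,16}
5 ∈ ((B Δ (A' ∩ C))' ∩ (C ∪ ((B ∪ A) ∪ A)))' but 5 ∉ ((C ∪ (B − C)) ∩ A)', so the inclusion fails.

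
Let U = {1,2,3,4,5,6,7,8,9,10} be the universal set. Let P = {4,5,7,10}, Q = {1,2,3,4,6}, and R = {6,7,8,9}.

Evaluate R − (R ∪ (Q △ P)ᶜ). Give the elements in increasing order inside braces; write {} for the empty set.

Q △ P = {1,2,3,5,6,7,10}
(Q △ P)ᶜ = {4,8,9}
R ∪ (Q △ P)ᶜ = {4,6,7,8,9}
R − (R ∪ (Q △ P)ᶜ) = {}

{}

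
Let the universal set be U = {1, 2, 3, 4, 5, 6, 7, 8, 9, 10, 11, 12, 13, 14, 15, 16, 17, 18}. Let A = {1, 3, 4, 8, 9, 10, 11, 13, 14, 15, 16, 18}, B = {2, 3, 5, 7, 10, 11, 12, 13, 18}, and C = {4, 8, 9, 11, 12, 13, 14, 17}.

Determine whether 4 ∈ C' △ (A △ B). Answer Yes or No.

4 ∈ C, so 4 ∉ C'
4 ∈ A and 4 ∉ B, so 4 ∈ A △ B
4 ∉ C' and 4 ∈ (A △ B), so 4 ∈ C' △ (A △ B)

Yes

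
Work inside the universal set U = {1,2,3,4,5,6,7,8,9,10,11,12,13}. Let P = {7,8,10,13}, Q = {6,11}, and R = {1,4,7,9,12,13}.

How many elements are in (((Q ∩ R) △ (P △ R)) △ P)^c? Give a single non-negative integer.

7

Q ∩ R = {}
P △ R = {1,4,8,9,10,12}
(Q ∩ R) △ (P △ R) = {1,4,8,9,10,12}
((Q ∩ R) △ (P △ R)) △ P = {1,4,7,9,12,13}
(((Q ∩ R) △ (P △ R)) △ P)^c = {2,3,5,6,8,10,11}
|(((Q ∩ R) △ (P △ R)) △ P)^c| = 7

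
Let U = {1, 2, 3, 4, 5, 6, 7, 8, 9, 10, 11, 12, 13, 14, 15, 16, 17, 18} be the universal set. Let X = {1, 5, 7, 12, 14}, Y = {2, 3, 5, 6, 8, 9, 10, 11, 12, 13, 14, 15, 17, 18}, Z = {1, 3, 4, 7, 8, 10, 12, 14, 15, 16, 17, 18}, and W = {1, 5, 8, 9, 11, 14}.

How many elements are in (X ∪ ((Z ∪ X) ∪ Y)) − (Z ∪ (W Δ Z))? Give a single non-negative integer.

3

Z ∪ X = {1, 3, 4, 5, 7, 8, 10, 12, 14, 15, 16, 17, 18}
(Z ∪ X) ∪ Y = {1, 2, 3, 4, 5, 6, 7, 8, 9, 10, 11, 12, 13, 14, 15, 16, 17, 18}
X ∪ ((Z ∪ X) ∪ Y) = {1, 2, 3, 4, 5, 6, 7, 8, 9, 10, 11, 12, 13, 14, 15, 16, 17, 18}
W Δ Z = {3, 4, 5, 7, 9, 10, 11, 12, 15, 16, 17, 18}
Z ∪ (W Δ Z) = {1, 3, 4, 5, 7, 8, 9, 10, 11, 12, 14, 15, 16, 17, 18}
(X ∪ ((Z ∪ X) ∪ Y)) − (Z ∪ (W Δ Z)) = {2, 6, 13}
|(X ∪ ((Z ∪ X) ∪ Y)) − (Z ∪ (W Δ Z))| = 3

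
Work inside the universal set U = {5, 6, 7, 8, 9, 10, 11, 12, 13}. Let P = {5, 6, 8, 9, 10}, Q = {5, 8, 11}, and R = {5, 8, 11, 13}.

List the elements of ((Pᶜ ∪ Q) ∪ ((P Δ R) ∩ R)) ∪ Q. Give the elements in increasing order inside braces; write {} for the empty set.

Pᶜ = {7, 11, 12, 13}
Pᶜ ∪ Q = {5, 7, 8, 11, 12, 13}
P Δ R = {6, 9, 10, 11, 13}
(P Δ R) ∩ R = {11, 13}
(Pᶜ ∪ Q) ∪ ((P Δ R) ∩ R) = {5, 7, 8, 11, 12, 13}
((Pᶜ ∪ Q) ∪ ((P Δ R) ∩ R)) ∪ Q = {5, 7, 8, 11, 12, 13}

{5, 7, 8, 11, 12, 13}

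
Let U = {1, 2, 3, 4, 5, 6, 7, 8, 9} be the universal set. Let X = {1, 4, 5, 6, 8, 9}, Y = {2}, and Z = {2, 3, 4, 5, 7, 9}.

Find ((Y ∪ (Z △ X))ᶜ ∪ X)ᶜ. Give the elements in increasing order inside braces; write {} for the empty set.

Z △ X = {1, 2, 3, 6, 7, 8}
Y ∪ (Z △ X) = {1, 2, 3, 6, 7, 8}
(Y ∪ (Z △ X))ᶜ = {4, 5, 9}
(Y ∪ (Z △ X))ᶜ ∪ X = {1, 4, 5, 6, 8, 9}
((Y ∪ (Z △ X))ᶜ ∪ X)ᶜ = {2, 3, 7}

{2, 3, 7}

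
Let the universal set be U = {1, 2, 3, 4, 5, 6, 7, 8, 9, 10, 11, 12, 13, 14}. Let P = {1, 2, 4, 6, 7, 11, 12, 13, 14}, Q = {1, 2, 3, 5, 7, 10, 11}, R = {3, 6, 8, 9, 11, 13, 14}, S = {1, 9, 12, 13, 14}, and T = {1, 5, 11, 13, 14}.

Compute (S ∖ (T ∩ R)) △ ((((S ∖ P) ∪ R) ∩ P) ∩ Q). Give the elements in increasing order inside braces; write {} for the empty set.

{1, 9, 11, 12}

T ∩ R = {11, 13, 14}
S ∖ (T ∩ R) = {1, 9, 12}
S ∖ P = {9}
(S ∖ P) ∪ R = {3, 6, 8, 9, 11, 13, 14}
((S ∖ P) ∪ R) ∩ P = {6, 11, 13, 14}
(((S ∖ P) ∪ R) ∩ P) ∩ Q = {11}
(S ∖ (T ∩ R)) △ ((((S ∖ P) ∪ R) ∩ P) ∩ Q) = {1, 9, 11, 12}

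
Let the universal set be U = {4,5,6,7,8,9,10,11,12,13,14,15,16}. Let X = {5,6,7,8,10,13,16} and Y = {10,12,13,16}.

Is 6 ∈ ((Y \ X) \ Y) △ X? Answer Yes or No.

6 ∉ Y and 6 ∈ X, so 6 ∉ Y \ X
6 ∉ (Y \ X) and 6 ∉ Y, so 6 ∉ (Y \ X) \ Y
6 ∉ ((Y \ X) \ Y) and 6 ∈ X, so 6 ∈ ((Y \ X) \ Y) △ X

Yes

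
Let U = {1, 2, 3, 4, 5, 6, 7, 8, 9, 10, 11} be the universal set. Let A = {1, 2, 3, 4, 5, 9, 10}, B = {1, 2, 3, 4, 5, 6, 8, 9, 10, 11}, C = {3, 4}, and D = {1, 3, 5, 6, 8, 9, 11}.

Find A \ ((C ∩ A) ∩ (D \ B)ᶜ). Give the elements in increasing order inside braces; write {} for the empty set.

C ∩ A = {3, 4}
D \ B = {}
(D \ B)ᶜ = {1, 2, 3, 4, 5, 6, 7, 8, 9, 10, 11}
(C ∩ A) ∩ (D \ B)ᶜ = {3, 4}
A \ ((C ∩ A) ∩ (D \ B)ᶜ) = {1, 2, 5, 9, 10}

{1, 2, 5, 9, 10}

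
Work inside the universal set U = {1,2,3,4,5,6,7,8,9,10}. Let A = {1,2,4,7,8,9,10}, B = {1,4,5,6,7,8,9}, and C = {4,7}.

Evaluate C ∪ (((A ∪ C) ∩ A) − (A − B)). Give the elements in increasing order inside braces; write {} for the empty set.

{1,4,7,8,9}

A ∪ C = {1,2,4,7,8,9,10}
(A ∪ C) ∩ A = {1,2,4,7,8,9,10}
A − B = {2,10}
((A ∪ C) ∩ A) − (A − B) = {1,4,7,8,9}
C ∪ (((A ∪ C) ∩ A) − (A − B)) = {1,4,7,8,9}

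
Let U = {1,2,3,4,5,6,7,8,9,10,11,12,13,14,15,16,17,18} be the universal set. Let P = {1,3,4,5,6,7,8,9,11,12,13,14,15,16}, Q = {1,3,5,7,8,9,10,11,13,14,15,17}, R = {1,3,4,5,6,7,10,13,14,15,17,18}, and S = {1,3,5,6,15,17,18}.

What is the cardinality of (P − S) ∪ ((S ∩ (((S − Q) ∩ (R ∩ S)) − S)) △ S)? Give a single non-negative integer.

16

P − S = {4,7,8,9,11,12,13,14,16}
S − Q = {6,18}
R ∩ S = {1,3,5,6,15,17,18}
(S − Q) ∩ (R ∩ S) = {6,18}
((S − Q) ∩ (R ∩ S)) − S = {}
S ∩ (((S − Q) ∩ (R ∩ S)) − S) = {}
(S ∩ (((S − Q) ∩ (R ∩ S)) − S)) △ S = {1,3,5,6,15,17,18}
(P − S) ∪ ((S ∩ (((S − Q) ∩ (R ∩ S)) − S)) △ S) = {1,3,4,5,6,7,8,9,11,12,13,14,15,16,17,18}
|(P − S) ∪ ((S ∩ (((S − Q) ∩ (R ∩ S)) − S)) △ S)| = 16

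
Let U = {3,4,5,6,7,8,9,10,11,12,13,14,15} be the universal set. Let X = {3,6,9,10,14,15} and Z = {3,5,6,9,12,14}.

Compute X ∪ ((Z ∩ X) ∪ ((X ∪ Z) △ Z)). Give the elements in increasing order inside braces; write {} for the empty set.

Z ∩ X = {3,6,9,14}
X ∪ Z = {3,5,6,9,10,12,14,15}
(X ∪ Z) △ Z = {10,15}
(Z ∩ X) ∪ ((X ∪ Z) △ Z) = {3,6,9,10,14,15}
X ∪ ((Z ∩ X) ∪ ((X ∪ Z) △ Z)) = {3,6,9,10,14,15}

{3,6,9,10,14,15}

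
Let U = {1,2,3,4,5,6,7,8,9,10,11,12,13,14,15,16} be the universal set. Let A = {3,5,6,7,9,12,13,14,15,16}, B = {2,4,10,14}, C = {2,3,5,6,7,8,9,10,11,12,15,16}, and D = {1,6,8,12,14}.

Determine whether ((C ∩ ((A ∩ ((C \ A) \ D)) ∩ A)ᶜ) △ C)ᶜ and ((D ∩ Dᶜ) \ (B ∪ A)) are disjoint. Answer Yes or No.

C \ A = {2,8,10,11}
(C \ A) \ D = {2,10,11}
A ∩ ((C \ A) \ D) = {}
(A ∩ ((C \ A) \ D)) ∩ A = {}
((A ∩ ((C \ A) \ D)) ∩ A)ᶜ = {1,2,3,4,5,6,7,8,9,10,11,12,13,14,15,16}
C ∩ ((A ∩ ((C \ A) \ D)) ∩ A)ᶜ = {2,3,5,6,7,8,9,10,11,12,15,16}
(C ∩ ((A ∩ ((C \ A) \ D)) ∩ A)ᶜ) △ C = {}
((C ∩ ((A ∩ ((C \ A) \ D)) ∩ A)ᶜ) △ C)ᶜ = {1,2,3,4,5,6,7,8,9,10,11,12,13,14,15,16}
Dᶜ = {2,3,4,5,7,9,10,11,13,15,16}
D ∩ Dᶜ = {}
B ∪ A = {2,3,4,5,6,7,9,10,12,13,14,15,16}
(D ∩ Dᶜ) \ (B ∪ A) = {}
{1,2,3,4,5,6,7,8,9,10,11,12,13,14,15,16} and {} share no elements.

Yes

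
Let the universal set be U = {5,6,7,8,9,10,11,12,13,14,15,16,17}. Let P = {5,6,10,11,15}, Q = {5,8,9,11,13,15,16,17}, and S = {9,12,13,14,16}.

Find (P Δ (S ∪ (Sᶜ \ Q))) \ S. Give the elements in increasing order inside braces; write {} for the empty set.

Sᶜ = {5,6,7,8,10,11,15,17}
Sᶜ \ Q = {6,7,10}
S ∪ (Sᶜ \ Q) = {6,7,9,10,12,13,14,16}
P Δ (S ∪ (Sᶜ \ Q)) = {5,7,9,11,12,13,14,15,16}
(P Δ (S ∪ (Sᶜ \ Q))) \ S = {5,7,11,15}

{5,7,11,15}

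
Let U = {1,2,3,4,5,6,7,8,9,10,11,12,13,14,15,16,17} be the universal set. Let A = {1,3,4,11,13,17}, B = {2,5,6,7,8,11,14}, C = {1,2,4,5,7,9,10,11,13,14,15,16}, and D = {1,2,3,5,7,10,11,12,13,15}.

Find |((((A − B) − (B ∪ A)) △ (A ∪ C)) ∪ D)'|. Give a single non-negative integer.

2

A − B = {1,3,4,13,17}
B ∪ A = {1,2,3,4,5,6,7,8,11,13,14,17}
(A − B) − (B ∪ A) = {}
A ∪ C = {1,2,3,4,5,7,9,10,11,13,14,15,16,17}
((A − B) − (B ∪ A)) △ (A ∪ C) = {1,2,3,4,5,7,9,10,11,13,14,15,16,17}
(((A − B) − (B ∪ A)) △ (A ∪ C)) ∪ D = {1,2,3,4,5,7,9,10,11,12,13,14,15,16,17}
((((A − B) − (B ∪ A)) △ (A ∪ C)) ∪ D)' = {6,8}
|((((A − B) − (B ∪ A)) △ (A ∪ C)) ∪ D)'| = 2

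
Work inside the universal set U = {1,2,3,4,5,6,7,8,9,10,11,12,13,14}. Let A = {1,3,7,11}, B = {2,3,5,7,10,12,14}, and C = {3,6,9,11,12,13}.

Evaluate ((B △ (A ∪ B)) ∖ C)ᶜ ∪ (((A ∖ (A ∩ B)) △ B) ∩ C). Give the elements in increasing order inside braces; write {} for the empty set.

A ∪ B = {1,2,3,5,7,10,11,12,14}
B △ (A ∪ B) = {1,11}
(B △ (A ∪ B)) ∖ C = {1}
((B △ (A ∪ B)) ∖ C)ᶜ = {2,3,4,5,6,7,8,9,10,11,12,13,14}
A ∩ B = {3,7}
A ∖ (A ∩ B) = {1,11}
(A ∖ (A ∩ B)) △ B = {1,2,3,5,7,10,11,12,14}
((A ∖ (A ∩ B)) △ B) ∩ C = {3,11,12}
((B △ (A ∪ B)) ∖ C)ᶜ ∪ (((A ∖ (A ∩ B)) △ B) ∩ C) = {2,3,4,5,6,7,8,9,10,11,12,13,14}

{2,3,4,5,6,7,8,9,10,11,12,13,14}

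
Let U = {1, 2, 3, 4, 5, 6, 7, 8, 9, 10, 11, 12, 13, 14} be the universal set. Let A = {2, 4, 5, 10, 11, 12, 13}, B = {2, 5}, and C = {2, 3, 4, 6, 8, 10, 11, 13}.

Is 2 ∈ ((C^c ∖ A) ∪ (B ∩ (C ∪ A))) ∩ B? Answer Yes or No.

Yes

2 ∈ C, so 2 ∉ C^c
2 ∉ C^c and 2 ∈ A, so 2 ∉ C^c ∖ A
2 ∈ C and 2 ∈ A, so 2 ∈ C ∪ A
2 ∈ B and 2 ∈ (C ∪ A), so 2 ∈ B ∩ (C ∪ A)
2 ∉ (C^c ∖ A) and 2 ∈ (B ∩ (C ∪ A)), so 2 ∈ (C^c ∖ A) ∪ (B ∩ (C ∪ A))
2 ∈ ((C^c ∖ A) ∪ (B ∩ (C ∪ A))) and 2 ∈ B, so 2 ∈ ((C^c ∖ A) ∪ (B ∩ (C ∪ A))) ∩ B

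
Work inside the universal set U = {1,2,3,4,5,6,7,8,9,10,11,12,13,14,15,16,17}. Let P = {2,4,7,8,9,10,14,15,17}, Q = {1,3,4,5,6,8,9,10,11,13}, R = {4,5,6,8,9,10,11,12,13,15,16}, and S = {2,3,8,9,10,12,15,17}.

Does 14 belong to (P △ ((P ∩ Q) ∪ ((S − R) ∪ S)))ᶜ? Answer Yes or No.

14 ∈ P and 14 ∉ Q, so 14 ∉ P ∩ Q
14 ∉ S and 14 ∉ R, so 14 ∉ S − R
14 ∉ (S − R) and 14 ∉ S, so 14 ∉ (S − R) ∪ S
14 ∉ (P ∩ Q) and 14 ∉ ((S − R) ∪ S), so 14 ∉ (P ∩ Q) ∪ ((S − R) ∪ S)
14 ∈ P and 14 ∉ ((P ∩ Q) ∪ ((S − R) ∪ S)), so 14 ∈ P △ ((P ∩ Q) ∪ ((S − R) ∪ S))
14 ∉ (P △ ((P ∩ Q) ∪ ((S − R) ∪ S)))ᶜ since 14 ∈ (P △ ((P ∩ Q) ∪ ((S − R) ∪ S)))

No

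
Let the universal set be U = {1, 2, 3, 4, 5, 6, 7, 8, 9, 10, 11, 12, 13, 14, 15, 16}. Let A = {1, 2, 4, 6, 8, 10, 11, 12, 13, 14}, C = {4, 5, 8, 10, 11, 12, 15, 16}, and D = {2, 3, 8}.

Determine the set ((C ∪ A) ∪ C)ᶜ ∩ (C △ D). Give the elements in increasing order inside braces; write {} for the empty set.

C ∪ A = {1, 2, 4, 5, 6, 8, 10, 11, 12, 13, 14, 15, 16}
(C ∪ A) ∪ C = {1, 2, 4, 5, 6, 8, 10, 11, 12, 13, 14, 15, 16}
((C ∪ A) ∪ C)ᶜ = {3, 7, 9}
C △ D = {2, 3, 4, 5, 10, 11, 12, 15, 16}
((C ∪ A) ∪ C)ᶜ ∩ (C △ D) = {3}

{3}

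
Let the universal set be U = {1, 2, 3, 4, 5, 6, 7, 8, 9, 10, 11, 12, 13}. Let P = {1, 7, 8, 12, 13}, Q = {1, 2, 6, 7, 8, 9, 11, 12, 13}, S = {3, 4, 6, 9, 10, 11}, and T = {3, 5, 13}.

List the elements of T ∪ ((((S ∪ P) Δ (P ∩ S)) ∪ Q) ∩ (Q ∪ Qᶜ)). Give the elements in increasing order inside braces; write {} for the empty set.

S ∪ P = {1, 3, 4, 6, 7, 8, 9, 10, 11, 12, 13}
P ∩ S = {}
(S ∪ P) Δ (P ∩ S) = {1, 3, 4, 6, 7, 8, 9, 10, 11, 12, 13}
((S ∪ P) Δ (P ∩ S)) ∪ Q = {1, 2, 3, 4, 6, 7, 8, 9, 10, 11, 12, 13}
Qᶜ = {3, 4, 5, 10}
Q ∪ Qᶜ = {1, 2, 3, 4, 5, 6, 7, 8, 9, 10, 11, 12, 13}
(((S ∪ P) Δ (P ∩ S)) ∪ Q) ∩ (Q ∪ Qᶜ) = {1, 2, 3, 4, 6, 7, 8, 9, 10, 11, 12, 13}
T ∪ ((((S ∪ P) Δ (P ∩ S)) ∪ Q) ∩ (Q ∪ Qᶜ)) = {1, 2, 3, 4, 5, 6, 7, 8, 9, 10, 11, 12, 13}

{1, 2, 3, 4, 5, 6, 7, 8, 9, 10, 11, 12, 13}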